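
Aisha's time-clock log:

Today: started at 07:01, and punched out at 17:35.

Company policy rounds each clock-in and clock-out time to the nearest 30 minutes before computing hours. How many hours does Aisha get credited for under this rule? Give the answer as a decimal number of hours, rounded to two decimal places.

Today: in 07:01→07:00, out 17:35→17:30; 10 h 30 min

10.50 hours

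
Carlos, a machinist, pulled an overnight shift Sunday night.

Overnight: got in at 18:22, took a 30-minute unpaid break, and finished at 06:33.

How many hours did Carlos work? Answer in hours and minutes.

Overnight: 18:22 → midnight = 5 h 38 min; midnight → 06:33 = 6 h 33 min; span 12 h 11 min; less 30 min break → 11 h 41 min

11 h 41 min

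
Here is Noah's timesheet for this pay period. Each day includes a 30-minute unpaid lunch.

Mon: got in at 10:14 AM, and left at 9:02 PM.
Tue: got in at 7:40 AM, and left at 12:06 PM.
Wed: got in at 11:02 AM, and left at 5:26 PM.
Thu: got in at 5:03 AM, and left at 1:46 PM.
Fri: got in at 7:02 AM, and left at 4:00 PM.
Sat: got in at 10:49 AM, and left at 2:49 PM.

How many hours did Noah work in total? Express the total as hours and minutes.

40 h 19 min

Mon: 10:14 AM–9:02 PM = 10 h 48 min; less 30 min break → 10 h 18 min
Tue: 7:40 AM–12:06 PM = 4 h 26 min; less 30 min break → 3 h 56 min
Wed: 11:02 AM–5:26 PM = 6 h 24 min; less 30 min break → 5 h 54 min
Thu: 5:03 AM–1:46 PM = 8 h 43 min; less 30 min break → 8 h 13 min
Fri: 7:02 AM–4:00 PM = 8 h 58 min; less 30 min break → 8 h 28 min
Sat: 10:49 AM–2:49 PM = 4 h 0 min; less 30 min break → 3 h 30 min
Total: 10 h 18 min + 3 h 56 min + 5 h 54 min + 8 h 13 min + 8 h 28 min + 3 h 30 min = 40 h 19 min.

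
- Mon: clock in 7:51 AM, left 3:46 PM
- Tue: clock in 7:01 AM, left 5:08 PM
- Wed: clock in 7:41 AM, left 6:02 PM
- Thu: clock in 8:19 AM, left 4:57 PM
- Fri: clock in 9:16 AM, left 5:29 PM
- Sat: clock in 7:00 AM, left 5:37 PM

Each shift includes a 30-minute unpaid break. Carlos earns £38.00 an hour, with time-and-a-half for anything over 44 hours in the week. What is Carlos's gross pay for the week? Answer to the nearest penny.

£2176.45

Mon: 7:51 AM–3:46 PM = 7 h 55 min; less 30 min break → 7 h 25 min
Tue: 7:01 AM–5:08 PM = 10 h 7 min; less 30 min break → 9 h 37 min
Wed: 7:41 AM–6:02 PM = 10 h 21 min; less 30 min break → 9 h 51 min
Thu: 8:19 AM–4:57 PM = 8 h 38 min; less 30 min break → 8 h 8 min
Fri: 9:16 AM–5:29 PM = 8 h 13 min; less 30 min break → 7 h 43 min
Sat: 7:00 AM–5:37 PM = 10 h 37 min; less 30 min break → 10 h 7 min
Total worked: 52 h 51 min = 3171 min.
Regular 44 h 0 min = 2640 min at £38.00/h; overtime 8 h 51 min = 531 min at £57.00/h.
Pay = (2640 × £38.00 + 531 × £57.00) ÷ 60 = £2176.45.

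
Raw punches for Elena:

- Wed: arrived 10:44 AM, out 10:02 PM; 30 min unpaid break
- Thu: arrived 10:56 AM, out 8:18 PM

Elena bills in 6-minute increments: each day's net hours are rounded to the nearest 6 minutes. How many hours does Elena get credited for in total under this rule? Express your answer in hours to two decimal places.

Wed: 10:44 AM–10:02 PM = 11 h 18 min − 30 min = 10 h 48 min → rounds to 10 h 48 min
Thu: 10:56 AM–8:18 PM = 9 h 22 min → rounds to 9 h 24 min
Total credited: 20 h 12 min.

20.20 hours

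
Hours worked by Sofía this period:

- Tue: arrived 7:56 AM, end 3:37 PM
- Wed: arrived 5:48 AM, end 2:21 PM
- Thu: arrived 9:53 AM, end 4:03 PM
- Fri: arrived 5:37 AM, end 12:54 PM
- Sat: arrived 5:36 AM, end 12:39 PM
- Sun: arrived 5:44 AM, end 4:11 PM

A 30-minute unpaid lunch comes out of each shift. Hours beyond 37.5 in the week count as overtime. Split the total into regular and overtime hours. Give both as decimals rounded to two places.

Tue: 7:56 AM–3:37 PM = 7 h 41 min; less 30 min break → 7 h 11 min
Wed: 5:48 AM–2:21 PM = 8 h 33 min; less 30 min break → 8 h 3 min
Thu: 9:53 AM–4:03 PM = 6 h 10 min; less 30 min break → 5 h 40 min
Fri: 5:37 AM–12:54 PM = 7 h 17 min; less 30 min break → 6 h 47 min
Sat: 5:36 AM–12:39 PM = 7 h 3 min; less 30 min break → 6 h 33 min
Sun: 5:44 AM–4:11 PM = 10 h 27 min; less 30 min break → 9 h 57 min
Total worked: 44 h 11 min = 44.18 h.
Threshold 37.5 h → overtime 6 h 41 min, regular 37 h 30 min.

Regular 37.50 hours, overtime 6.68 hours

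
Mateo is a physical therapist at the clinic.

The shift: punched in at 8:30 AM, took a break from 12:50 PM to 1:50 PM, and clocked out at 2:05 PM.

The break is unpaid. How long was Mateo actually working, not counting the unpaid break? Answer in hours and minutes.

4 h 35 min

The shift: 8:30 AM–2:05 PM = 5 h 35 min; less 60 min break → 4 h 35 min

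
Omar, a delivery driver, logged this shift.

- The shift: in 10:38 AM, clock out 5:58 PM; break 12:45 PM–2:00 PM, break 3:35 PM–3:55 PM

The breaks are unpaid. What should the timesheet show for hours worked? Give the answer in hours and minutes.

The shift: 10:38 AM–5:58 PM = 7 h 20 min; less 95 min break → 5 h 45 min

5 h 45 min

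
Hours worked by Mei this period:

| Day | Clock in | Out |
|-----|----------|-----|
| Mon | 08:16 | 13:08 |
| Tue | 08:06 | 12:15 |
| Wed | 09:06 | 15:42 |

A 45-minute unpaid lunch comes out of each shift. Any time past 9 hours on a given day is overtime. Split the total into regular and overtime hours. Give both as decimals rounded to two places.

Regular 13.37 hours, overtime 0.00 hours

Mon: 08:16–13:08 = 4 h 52 min; less 45 min break → 4 h 7 min
Tue: 08:06–12:15 = 4 h 9 min; less 45 min break → 3 h 24 min
Wed: 09:06–15:42 = 6 h 36 min; less 45 min break → 5 h 51 min
Mon reg 4 h 7 min / OT 0 h 0 min; Tue reg 3 h 24 min / OT 0 h 0 min; Wed reg 5 h 51 min / OT 0 h 0 min.
Totals: regular 13 h 22 min, overtime 0 h 0 min.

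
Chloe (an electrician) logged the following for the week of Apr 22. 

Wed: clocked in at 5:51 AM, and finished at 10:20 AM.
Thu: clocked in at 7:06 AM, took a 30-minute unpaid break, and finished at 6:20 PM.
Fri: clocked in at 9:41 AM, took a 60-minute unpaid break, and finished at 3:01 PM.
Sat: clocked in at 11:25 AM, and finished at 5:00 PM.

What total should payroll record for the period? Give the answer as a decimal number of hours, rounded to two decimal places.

25.13 hours

Wed: 5:51 AM–10:20 AM = 4 h 29 min
Thu: 7:06 AM–6:20 PM = 11 h 14 min; less 30 min break → 10 h 44 min
Fri: 9:41 AM–3:01 PM = 5 h 20 min; less 60 min break → 4 h 20 min
Sat: 11:25 AM–5:00 PM = 5 h 35 min
Total: 4 h 29 min + 10 h 44 min + 4 h 20 min + 5 h 35 min = 25 h 8 min.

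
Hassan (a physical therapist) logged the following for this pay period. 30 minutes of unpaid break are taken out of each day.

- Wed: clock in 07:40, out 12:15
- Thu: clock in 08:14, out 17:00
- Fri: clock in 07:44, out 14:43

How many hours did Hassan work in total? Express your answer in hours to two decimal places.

Wed: 07:40–12:15 = 4 h 35 min; less 30 min break → 4 h 5 min
Thu: 08:14–17:00 = 8 h 46 min; less 30 min break → 8 h 16 min
Fri: 07:44–14:43 = 6 h 59 min; less 30 min break → 6 h 29 min
Total: 4 h 5 min + 8 h 16 min + 6 h 29 min = 18 h 50 min.

18.83 hours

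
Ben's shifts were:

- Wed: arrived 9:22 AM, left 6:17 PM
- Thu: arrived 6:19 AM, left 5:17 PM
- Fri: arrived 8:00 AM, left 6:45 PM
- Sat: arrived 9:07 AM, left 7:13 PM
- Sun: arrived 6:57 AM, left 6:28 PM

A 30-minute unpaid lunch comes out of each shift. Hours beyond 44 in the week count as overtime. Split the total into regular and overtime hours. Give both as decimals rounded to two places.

Regular 44.00 hours, overtime 5.75 hours

Wed: 9:22 AM–6:17 PM = 8 h 55 min; less 30 min break → 8 h 25 min
Thu: 6:19 AM–5:17 PM = 10 h 58 min; less 30 min break → 10 h 28 min
Fri: 8:00 AM–6:45 PM = 10 h 45 min; less 30 min break → 10 h 15 min
Sat: 9:07 AM–7:13 PM = 10 h 6 min; less 30 min break → 9 h 36 min
Sun: 6:57 AM–6:28 PM = 11 h 31 min; less 30 min break → 11 h 1 min
Total worked: 49 h 45 min = 49.75 h.
Threshold 44 h → overtime 5 h 45 min, regular 44 h 0 min.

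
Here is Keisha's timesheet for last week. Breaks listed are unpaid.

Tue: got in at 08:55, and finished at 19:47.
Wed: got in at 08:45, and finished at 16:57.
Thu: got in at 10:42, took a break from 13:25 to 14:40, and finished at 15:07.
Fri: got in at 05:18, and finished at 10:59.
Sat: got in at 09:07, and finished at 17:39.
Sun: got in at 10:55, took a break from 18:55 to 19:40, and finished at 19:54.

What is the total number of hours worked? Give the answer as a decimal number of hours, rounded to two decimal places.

Tue: 08:55–19:47 = 10 h 52 min
Wed: 08:45–16:57 = 8 h 12 min
Thu: 10:42–15:07 = 4 h 25 min; less 75 min break → 3 h 10 min
Fri: 05:18–10:59 = 5 h 41 min
Sat: 09:07–17:39 = 8 h 32 min
Sun: 10:55–19:54 = 8 h 59 min; less 45 min break → 8 h 14 min
Total: 10 h 52 min + 8 h 12 min + 3 h 10 min + 5 h 41 min + 8 h 32 min + 8 h 14 min = 44 h 41 min.

44.68 hours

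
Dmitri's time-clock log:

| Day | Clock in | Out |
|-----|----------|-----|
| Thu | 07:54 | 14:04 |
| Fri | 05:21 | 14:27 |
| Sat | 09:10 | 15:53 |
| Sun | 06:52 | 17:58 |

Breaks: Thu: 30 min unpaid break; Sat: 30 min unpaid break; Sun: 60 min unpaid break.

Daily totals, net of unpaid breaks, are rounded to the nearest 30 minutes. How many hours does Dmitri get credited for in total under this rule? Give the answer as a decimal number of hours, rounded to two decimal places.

Thu: 07:54–14:04 = 6 h 10 min − 30 min = 5 h 40 min → rounds to 5 h 30 min
Fri: 05:21–14:27 = 9 h 6 min → rounds to 9 h 0 min
Sat: 09:10–15:53 = 6 h 43 min − 30 min = 6 h 13 min → rounds to 6 h 0 min
Sun: 06:52–17:58 = 11 h 6 min − 60 min = 10 h 6 min → rounds to 10 h 0 min
Total credited: 30 h 30 min.

30.50 hours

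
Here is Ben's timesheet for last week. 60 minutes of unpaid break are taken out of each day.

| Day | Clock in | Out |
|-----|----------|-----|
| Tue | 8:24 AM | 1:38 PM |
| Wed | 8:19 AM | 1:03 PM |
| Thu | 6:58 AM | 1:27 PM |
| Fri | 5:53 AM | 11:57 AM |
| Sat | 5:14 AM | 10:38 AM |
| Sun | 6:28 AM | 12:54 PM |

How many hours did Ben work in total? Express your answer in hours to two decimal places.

Tue: 8:24 AM–1:38 PM = 5 h 14 min; less 60 min break → 4 h 14 min
Wed: 8:19 AM–1:03 PM = 4 h 44 min; less 60 min break → 3 h 44 min
Thu: 6:58 AM–1:27 PM = 6 h 29 min; less 60 min break → 5 h 29 min
Fri: 5:53 AM–11:57 AM = 6 h 4 min; less 60 min break → 5 h 4 min
Sat: 5:14 AM–10:38 AM = 5 h 24 min; less 60 min break → 4 h 24 min
Sun: 6:28 AM–12:54 PM = 6 h 26 min; less 60 min break → 5 h 26 min
Total: 4 h 14 min + 3 h 44 min + 5 h 29 min + 5 h 4 min + 4 h 24 min + 5 h 26 min = 28 h 21 min.

28.35 hours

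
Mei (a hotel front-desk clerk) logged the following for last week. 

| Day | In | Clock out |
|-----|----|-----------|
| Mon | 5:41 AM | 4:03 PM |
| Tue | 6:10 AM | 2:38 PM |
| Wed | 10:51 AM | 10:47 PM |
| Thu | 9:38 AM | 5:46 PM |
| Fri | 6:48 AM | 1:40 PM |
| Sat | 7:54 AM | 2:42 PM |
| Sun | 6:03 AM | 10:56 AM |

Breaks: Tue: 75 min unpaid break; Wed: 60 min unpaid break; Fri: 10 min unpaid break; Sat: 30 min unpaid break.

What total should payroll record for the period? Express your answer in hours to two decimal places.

Mon: 5:41 AM–4:03 PM = 10 h 22 min
Tue: 6:10 AM–2:38 PM = 8 h 28 min; less 75 min break → 7 h 13 min
Wed: 10:51 AM–10:47 PM = 11 h 56 min; less 60 min break → 10 h 56 min
Thu: 9:38 AM–5:46 PM = 8 h 8 min
Fri: 6:48 AM–1:40 PM = 6 h 52 min; less 10 min break → 6 h 42 min
Sat: 7:54 AM–2:42 PM = 6 h 48 min; less 30 min break → 6 h 18 min
Sun: 6:03 AM–10:56 AM = 4 h 53 min
Total: 10 h 22 min + 7 h 13 min + 10 h 56 min + 8 h 8 min + 6 h 42 min + 6 h 18 min + 4 h 53 min = 54 h 32 min.

54.53 hours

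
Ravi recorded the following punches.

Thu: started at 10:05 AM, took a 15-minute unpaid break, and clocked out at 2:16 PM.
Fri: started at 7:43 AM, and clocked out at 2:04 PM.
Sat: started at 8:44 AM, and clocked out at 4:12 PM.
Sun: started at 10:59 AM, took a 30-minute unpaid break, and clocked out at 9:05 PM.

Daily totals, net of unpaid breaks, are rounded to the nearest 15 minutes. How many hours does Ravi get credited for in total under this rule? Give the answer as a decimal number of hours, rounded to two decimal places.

Thu: 10:05 AM–2:16 PM = 4 h 11 min − 15 min = 3 h 56 min → rounds to 4 h 0 min
Fri: 7:43 AM–2:04 PM = 6 h 21 min → rounds to 6 h 15 min
Sat: 8:44 AM–4:12 PM = 7 h 28 min → rounds to 7 h 30 min
Sun: 10:59 AM–9:05 PM = 10 h 6 min − 30 min = 9 h 36 min → rounds to 9 h 30 min
Total credited: 27 h 15 min.

27.25 hours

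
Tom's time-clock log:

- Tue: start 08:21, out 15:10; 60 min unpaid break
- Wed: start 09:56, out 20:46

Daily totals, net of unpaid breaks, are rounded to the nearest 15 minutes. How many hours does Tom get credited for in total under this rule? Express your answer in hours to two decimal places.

16.50 hours

Tue: 08:21–15:10 = 6 h 49 min − 60 min = 5 h 49 min → rounds to 5 h 45 min
Wed: 09:56–20:46 = 10 h 50 min → rounds to 10 h 45 min
Total credited: 16 h 30 min.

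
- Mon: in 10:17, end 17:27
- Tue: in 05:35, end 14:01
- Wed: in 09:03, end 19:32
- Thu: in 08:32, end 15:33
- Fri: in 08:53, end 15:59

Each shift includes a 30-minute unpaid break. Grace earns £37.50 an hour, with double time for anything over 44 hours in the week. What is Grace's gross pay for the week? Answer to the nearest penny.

Mon: 10:17–17:27 = 7 h 10 min; less 30 min break → 6 h 40 min
Tue: 05:35–14:01 = 8 h 26 min; less 30 min break → 7 h 56 min
Wed: 09:03–19:32 = 10 h 29 min; less 30 min break → 9 h 59 min
Thu: 08:32–15:33 = 7 h 1 min; less 30 min break → 6 h 31 min
Fri: 08:53–15:59 = 7 h 6 min; less 30 min break → 6 h 36 min
Total worked: 37 h 42 min = 2262 min.
Regular 37 h 42 min = 2262 min at £37.50/h; overtime 0 h 0 min = 0 min at £75.00/h.
Pay = (2262 × £37.50 + 0 × £75.00) ÷ 60 = £1413.75.

£1413.75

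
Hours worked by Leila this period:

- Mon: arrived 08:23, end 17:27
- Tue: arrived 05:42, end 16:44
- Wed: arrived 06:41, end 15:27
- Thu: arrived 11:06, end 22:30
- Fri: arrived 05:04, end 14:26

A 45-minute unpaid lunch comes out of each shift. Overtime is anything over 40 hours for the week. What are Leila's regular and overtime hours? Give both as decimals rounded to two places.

Mon: 08:23–17:27 = 9 h 4 min; less 45 min break → 8 h 19 min
Tue: 05:42–16:44 = 11 h 2 min; less 45 min break → 10 h 17 min
Wed: 06:41–15:27 = 8 h 46 min; less 45 min break → 8 h 1 min
Thu: 11:06–22:30 = 11 h 24 min; less 45 min break → 10 h 39 min
Fri: 05:04–14:26 = 9 h 22 min; less 45 min break → 8 h 37 min
Total worked: 45 h 53 min = 45.88 h.
Threshold 40 h → overtime 5 h 53 min, regular 40 h 0 min.

Regular 40.00 hours, overtime 5.88 hours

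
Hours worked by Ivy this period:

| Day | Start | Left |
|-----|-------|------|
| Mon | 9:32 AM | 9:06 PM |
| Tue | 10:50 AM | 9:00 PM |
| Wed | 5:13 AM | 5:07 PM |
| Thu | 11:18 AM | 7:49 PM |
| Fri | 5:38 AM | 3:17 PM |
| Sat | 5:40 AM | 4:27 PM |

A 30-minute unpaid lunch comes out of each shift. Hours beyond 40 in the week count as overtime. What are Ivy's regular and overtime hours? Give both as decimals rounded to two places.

Regular 40.00 hours, overtime 19.58 hours

Mon: 9:32 AM–9:06 PM = 11 h 34 min; less 30 min break → 11 h 4 min
Tue: 10:50 AM–9:00 PM = 10 h 10 min; less 30 min break → 9 h 40 min
Wed: 5:13 AM–5:07 PM = 11 h 54 min; less 30 min break → 11 h 24 min
Thu: 11:18 AM–7:49 PM = 8 h 31 min; less 30 min break → 8 h 1 min
Fri: 5:38 AM–3:17 PM = 9 h 39 min; less 30 min break → 9 h 9 min
Sat: 5:40 AM–4:27 PM = 10 h 47 min; less 30 min break → 10 h 17 min
Total worked: 59 h 35 min = 59.58 h.
Threshold 40 h → overtime 19 h 35 min, regular 40 h 0 min.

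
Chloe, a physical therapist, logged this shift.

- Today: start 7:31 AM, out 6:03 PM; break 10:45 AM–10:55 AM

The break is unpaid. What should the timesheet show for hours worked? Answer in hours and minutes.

Today: 7:31 AM–6:03 PM = 10 h 32 min; less 10 min break → 10 h 22 min

10 h 22 min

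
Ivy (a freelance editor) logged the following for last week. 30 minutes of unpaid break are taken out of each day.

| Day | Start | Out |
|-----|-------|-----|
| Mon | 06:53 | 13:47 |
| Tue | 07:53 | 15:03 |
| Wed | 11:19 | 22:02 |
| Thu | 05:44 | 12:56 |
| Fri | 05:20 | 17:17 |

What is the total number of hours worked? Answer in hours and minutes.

41 h 26 min

Mon: 06:53–13:47 = 6 h 54 min; less 30 min break → 6 h 24 min
Tue: 07:53–15:03 = 7 h 10 min; less 30 min break → 6 h 40 min
Wed: 11:19–22:02 = 10 h 43 min; less 30 min break → 10 h 13 min
Thu: 05:44–12:56 = 7 h 12 min; less 30 min break → 6 h 42 min
Fri: 05:20–17:17 = 11 h 57 min; less 30 min break → 11 h 27 min
Total: 6 h 24 min + 6 h 40 min + 10 h 13 min + 6 h 42 min + 11 h 27 min = 41 h 26 min.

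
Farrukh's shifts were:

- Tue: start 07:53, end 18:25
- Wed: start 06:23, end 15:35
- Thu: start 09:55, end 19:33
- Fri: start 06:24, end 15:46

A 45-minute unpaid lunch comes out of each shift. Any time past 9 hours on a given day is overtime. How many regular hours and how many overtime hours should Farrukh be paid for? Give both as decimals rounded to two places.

Regular 34.95 hours, overtime 0.78 hours

Tue: 07:53–18:25 = 10 h 32 min; less 45 min break → 9 h 47 min
Wed: 06:23–15:35 = 9 h 12 min; less 45 min break → 8 h 27 min
Thu: 09:55–19:33 = 9 h 38 min; less 45 min break → 8 h 53 min
Fri: 06:24–15:46 = 9 h 22 min; less 45 min break → 8 h 37 min
Tue reg 9 h 0 min / OT 0 h 47 min; Wed reg 8 h 27 min / OT 0 h 0 min; Thu reg 8 h 53 min / OT 0 h 0 min; Fri reg 8 h 37 min / OT 0 h 0 min.
Totals: regular 34 h 57 min, overtime 0 h 47 min.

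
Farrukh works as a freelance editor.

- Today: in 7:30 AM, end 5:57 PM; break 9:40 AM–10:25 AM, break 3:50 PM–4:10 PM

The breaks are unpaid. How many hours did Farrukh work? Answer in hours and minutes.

Today: 7:30 AM–5:57 PM = 10 h 27 min; less 65 min break → 9 h 22 min

9 h 22 min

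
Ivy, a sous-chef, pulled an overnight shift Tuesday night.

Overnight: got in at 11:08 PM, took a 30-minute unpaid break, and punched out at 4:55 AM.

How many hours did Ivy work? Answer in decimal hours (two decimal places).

5.28 hours

Overnight: 11:08 PM → midnight = 0 h 52 min; midnight → 4:55 AM = 4 h 55 min; span 5 h 47 min; less 30 min break → 5 h 17 min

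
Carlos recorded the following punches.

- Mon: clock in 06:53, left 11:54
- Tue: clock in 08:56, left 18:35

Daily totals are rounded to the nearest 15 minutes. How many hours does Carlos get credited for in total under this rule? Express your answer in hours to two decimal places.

Mon: 06:53–11:54 = 5 h 1 min → rounds to 5 h 0 min
Tue: 08:56–18:35 = 9 h 39 min → rounds to 9 h 45 min
Total credited: 14 h 45 min.

14.75 hours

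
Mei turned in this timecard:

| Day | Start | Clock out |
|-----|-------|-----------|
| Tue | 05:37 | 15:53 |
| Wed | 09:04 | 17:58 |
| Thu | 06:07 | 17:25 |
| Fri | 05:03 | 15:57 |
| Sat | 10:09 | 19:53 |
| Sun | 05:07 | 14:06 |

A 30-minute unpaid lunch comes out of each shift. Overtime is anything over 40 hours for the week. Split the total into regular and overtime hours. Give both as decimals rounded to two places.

Regular 40.00 hours, overtime 17.08 hours

Tue: 05:37–15:53 = 10 h 16 min; less 30 min break → 9 h 46 min
Wed: 09:04–17:58 = 8 h 54 min; less 30 min break → 8 h 24 min
Thu: 06:07–17:25 = 11 h 18 min; less 30 min break → 10 h 48 min
Fri: 05:03–15:57 = 10 h 54 min; less 30 min break → 10 h 24 min
Sat: 10:09–19:53 = 9 h 44 min; less 30 min break → 9 h 14 min
Sun: 05:07–14:06 = 8 h 59 min; less 30 min break → 8 h 29 min
Total worked: 57 h 5 min = 57.08 h.
Threshold 40 h → overtime 17 h 5 min, regular 40 h 0 min.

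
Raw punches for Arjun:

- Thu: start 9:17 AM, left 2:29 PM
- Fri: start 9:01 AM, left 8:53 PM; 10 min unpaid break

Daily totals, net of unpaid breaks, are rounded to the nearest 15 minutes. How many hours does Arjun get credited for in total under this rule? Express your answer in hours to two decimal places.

Thu: 9:17 AM–2:29 PM = 5 h 12 min → rounds to 5 h 15 min
Fri: 9:01 AM–8:53 PM = 11 h 52 min − 10 min = 11 h 42 min → rounds to 11 h 45 min
Total credited: 17 h 0 min.

17.00 hours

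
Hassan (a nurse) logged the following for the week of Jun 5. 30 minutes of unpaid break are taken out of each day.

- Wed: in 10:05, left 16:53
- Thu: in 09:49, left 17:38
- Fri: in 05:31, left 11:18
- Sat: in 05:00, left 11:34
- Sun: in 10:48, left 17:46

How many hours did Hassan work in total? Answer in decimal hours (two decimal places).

Wed: 10:05–16:53 = 6 h 48 min; less 30 min break → 6 h 18 min
Thu: 09:49–17:38 = 7 h 49 min; less 30 min break → 7 h 19 min
Fri: 05:31–11:18 = 5 h 47 min; less 30 min break → 5 h 17 min
Sat: 05:00–11:34 = 6 h 34 min; less 30 min break → 6 h 4 min
Sun: 10:48–17:46 = 6 h 58 min; less 30 min break → 6 h 28 min
Total: 6 h 18 min + 7 h 19 min + 5 h 17 min + 6 h 4 min + 6 h 28 min = 31 h 26 min.

31.43 hours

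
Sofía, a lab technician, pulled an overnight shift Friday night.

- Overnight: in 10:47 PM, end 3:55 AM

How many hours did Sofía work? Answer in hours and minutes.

Overnight: 10:47 PM → midnight = 1 h 13 min; midnight → 3:55 AM = 3 h 55 min; span 5 h 8 min

5 h 8 min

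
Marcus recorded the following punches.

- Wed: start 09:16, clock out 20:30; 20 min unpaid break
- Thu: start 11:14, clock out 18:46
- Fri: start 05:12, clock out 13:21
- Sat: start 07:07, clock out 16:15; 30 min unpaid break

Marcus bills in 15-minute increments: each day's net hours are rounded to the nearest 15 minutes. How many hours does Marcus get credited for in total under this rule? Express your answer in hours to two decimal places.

35.50 hours

Wed: 09:16–20:30 = 11 h 14 min − 20 min = 10 h 54 min → rounds to 11 h 0 min
Thu: 11:14–18:46 = 7 h 32 min → rounds to 7 h 30 min
Fri: 05:12–13:21 = 8 h 9 min → rounds to 8 h 15 min
Sat: 07:07–16:15 = 9 h 8 min − 30 min = 8 h 38 min → rounds to 8 h 45 min
Total credited: 35 h 30 min.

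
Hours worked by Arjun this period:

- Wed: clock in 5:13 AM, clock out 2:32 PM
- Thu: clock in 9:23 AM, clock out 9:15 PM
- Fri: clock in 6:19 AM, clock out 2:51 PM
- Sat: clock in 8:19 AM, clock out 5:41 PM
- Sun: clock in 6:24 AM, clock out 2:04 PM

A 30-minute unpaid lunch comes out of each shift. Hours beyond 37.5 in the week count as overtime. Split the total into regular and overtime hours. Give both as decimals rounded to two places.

Wed: 5:13 AM–2:32 PM = 9 h 19 min; less 30 min break → 8 h 49 min
Thu: 9:23 AM–9:15 PM = 11 h 52 min; less 30 min break → 11 h 22 min
Fri: 6:19 AM–2:51 PM = 8 h 32 min; less 30 min break → 8 h 2 min
Sat: 8:19 AM–5:41 PM = 9 h 22 min; less 30 min break → 8 h 52 min
Sun: 6:24 AM–2:04 PM = 7 h 40 min; less 30 min break → 7 h 10 min
Total worked: 44 h 15 min = 44.25 h.
Threshold 37.5 h → overtime 6 h 45 min, regular 37 h 30 min.

Regular 37.50 hours, overtime 6.75 hours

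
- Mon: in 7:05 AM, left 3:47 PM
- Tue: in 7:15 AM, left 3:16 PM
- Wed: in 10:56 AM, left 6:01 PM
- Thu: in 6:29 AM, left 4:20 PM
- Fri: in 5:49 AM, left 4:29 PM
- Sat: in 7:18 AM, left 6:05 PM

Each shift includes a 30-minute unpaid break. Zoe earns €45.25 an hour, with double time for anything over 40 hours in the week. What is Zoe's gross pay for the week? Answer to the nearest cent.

Mon: 7:05 AM–3:47 PM = 8 h 42 min; less 30 min break → 8 h 12 min
Tue: 7:15 AM–3:16 PM = 8 h 1 min; less 30 min break → 7 h 31 min
Wed: 10:56 AM–6:01 PM = 7 h 5 min; less 30 min break → 6 h 35 min
Thu: 6:29 AM–4:20 PM = 9 h 51 min; less 30 min break → 9 h 21 min
Fri: 5:49 AM–4:29 PM = 10 h 40 min; less 30 min break → 10 h 10 min
Sat: 7:18 AM–6:05 PM = 10 h 47 min; less 30 min break → 10 h 17 min
Total worked: 52 h 6 min = 3126 min.
Regular 40 h 0 min = 2400 min at €45.25/h; overtime 12 h 6 min = 726 min at €90.50/h.
Pay = (2400 × €45.25 + 726 × €90.50) ÷ 60 = €2905.05.

€2905.05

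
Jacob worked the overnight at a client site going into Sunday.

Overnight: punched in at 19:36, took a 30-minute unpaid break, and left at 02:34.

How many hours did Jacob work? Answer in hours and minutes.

6 h 28 min

Overnight: 19:36 → midnight = 4 h 24 min; midnight → 02:34 = 2 h 34 min; span 6 h 58 min; less 30 min break → 6 h 28 min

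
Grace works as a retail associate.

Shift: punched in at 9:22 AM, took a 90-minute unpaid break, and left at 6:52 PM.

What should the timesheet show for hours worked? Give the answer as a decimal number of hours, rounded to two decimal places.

Shift: 9:22 AM–6:52 PM = 9 h 30 min; less 90 min break → 8 h 0 min

8.00 hours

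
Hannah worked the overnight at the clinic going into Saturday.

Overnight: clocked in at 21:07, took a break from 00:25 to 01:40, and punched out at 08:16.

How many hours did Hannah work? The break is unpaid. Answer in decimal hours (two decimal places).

Overnight: 21:07 → midnight = 2 h 53 min; midnight → 08:16 = 8 h 16 min; span 11 h 9 min; less 75 min break → 9 h 54 min

9.90 hours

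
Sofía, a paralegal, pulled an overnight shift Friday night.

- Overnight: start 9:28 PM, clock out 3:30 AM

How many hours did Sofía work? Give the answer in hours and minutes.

Overnight: 9:28 PM → midnight = 2 h 32 min; midnight → 3:30 AM = 3 h 30 min; span 6 h 2 min

6 h 2 min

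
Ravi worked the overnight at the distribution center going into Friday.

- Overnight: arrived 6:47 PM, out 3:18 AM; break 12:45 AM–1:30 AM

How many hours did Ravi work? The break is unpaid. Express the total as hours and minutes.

Overnight: 6:47 PM → midnight = 5 h 13 min; midnight → 3:18 AM = 3 h 18 min; span 8 h 31 min; less 45 min break → 7 h 46 min

7 h 46 min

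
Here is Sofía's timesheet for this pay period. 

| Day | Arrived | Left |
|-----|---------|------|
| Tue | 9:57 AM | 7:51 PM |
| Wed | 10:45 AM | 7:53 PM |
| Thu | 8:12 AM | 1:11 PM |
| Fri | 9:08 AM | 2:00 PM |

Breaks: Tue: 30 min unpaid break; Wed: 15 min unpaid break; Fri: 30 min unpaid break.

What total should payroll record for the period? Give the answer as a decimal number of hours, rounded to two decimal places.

Tue: 9:57 AM–7:51 PM = 9 h 54 min; less 30 min break → 9 h 24 min
Wed: 10:45 AM–7:53 PM = 9 h 8 min; less 15 min break → 8 h 53 min
Thu: 8:12 AM–1:11 PM = 4 h 59 min
Fri: 9:08 AM–2:00 PM = 4 h 52 min; less 30 min break → 4 h 22 min
Total: 9 h 24 min + 8 h 53 min + 4 h 59 min + 4 h 22 min = 27 h 38 min.

27.63 hours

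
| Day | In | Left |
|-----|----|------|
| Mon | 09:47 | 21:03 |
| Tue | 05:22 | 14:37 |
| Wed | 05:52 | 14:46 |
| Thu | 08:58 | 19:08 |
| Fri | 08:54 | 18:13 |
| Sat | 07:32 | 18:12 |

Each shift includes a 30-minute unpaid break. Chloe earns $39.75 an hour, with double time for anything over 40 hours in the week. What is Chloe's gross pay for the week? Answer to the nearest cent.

Mon: 09:47–21:03 = 11 h 16 min; less 30 min break → 10 h 46 min
Tue: 05:22–14:37 = 9 h 15 min; less 30 min break → 8 h 45 min
Wed: 05:52–14:46 = 8 h 54 min; less 30 min break → 8 h 24 min
Thu: 08:58–19:08 = 10 h 10 min; less 30 min break → 9 h 40 min
Fri: 08:54–18:13 = 9 h 19 min; less 30 min break → 8 h 49 min
Sat: 07:32–18:12 = 10 h 40 min; less 30 min break → 10 h 10 min
Total worked: 56 h 34 min = 3394 min.
Regular 40 h 0 min = 2400 min at $39.75/h; overtime 16 h 34 min = 994 min at $79.50/h.
Pay = (2400 × $39.75 + 994 × $79.50) ÷ 60 = $2907.05.

$2907.05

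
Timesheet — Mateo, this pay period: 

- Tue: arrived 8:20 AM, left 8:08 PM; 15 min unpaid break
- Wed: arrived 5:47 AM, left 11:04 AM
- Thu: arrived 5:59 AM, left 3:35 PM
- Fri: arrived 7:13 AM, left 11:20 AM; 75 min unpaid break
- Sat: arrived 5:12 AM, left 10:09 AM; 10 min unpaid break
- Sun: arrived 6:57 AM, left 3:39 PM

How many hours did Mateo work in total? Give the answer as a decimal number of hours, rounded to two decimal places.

42.78 hours

Tue: 8:20 AM–8:08 PM = 11 h 48 min; less 15 min break → 11 h 33 min
Wed: 5:47 AM–11:04 AM = 5 h 17 min
Thu: 5:59 AM–3:35 PM = 9 h 36 min
Fri: 7:13 AM–11:20 AM = 4 h 7 min; less 75 min break → 2 h 52 min
Sat: 5:12 AM–10:09 AM = 4 h 57 min; less 10 min break → 4 h 47 min
Sun: 6:57 AM–3:39 PM = 8 h 42 min
Total: 11 h 33 min + 5 h 17 min + 9 h 36 min + 2 h 52 min + 4 h 47 min + 8 h 42 min = 42 h 47 min.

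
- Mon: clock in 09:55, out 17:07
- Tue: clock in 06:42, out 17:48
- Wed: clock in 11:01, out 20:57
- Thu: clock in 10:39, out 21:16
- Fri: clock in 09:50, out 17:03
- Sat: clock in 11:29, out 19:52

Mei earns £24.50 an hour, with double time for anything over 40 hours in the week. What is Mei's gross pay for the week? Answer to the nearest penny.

Mon: 09:55–17:07 = 7 h 12 min
Tue: 06:42–17:48 = 11 h 6 min
Wed: 11:01–20:57 = 9 h 56 min
Thu: 10:39–21:16 = 10 h 37 min
Fri: 09:50–17:03 = 7 h 13 min
Sat: 11:29–19:52 = 8 h 23 min
Total worked: 54 h 27 min = 3267 min.
Regular 40 h 0 min = 2400 min at £24.50/h; overtime 14 h 27 min = 867 min at £49.00/h.
Pay = (2400 × £24.50 + 867 × £49.00) ÷ 60 = £1688.05.

£1688.05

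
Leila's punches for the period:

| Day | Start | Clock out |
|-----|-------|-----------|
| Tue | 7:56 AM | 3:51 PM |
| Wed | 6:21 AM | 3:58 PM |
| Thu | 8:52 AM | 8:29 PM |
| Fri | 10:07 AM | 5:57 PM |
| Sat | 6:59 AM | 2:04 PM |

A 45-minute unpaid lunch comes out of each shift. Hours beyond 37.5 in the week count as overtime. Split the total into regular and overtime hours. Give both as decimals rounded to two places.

Regular 37.50 hours, overtime 2.82 hours

Tue: 7:56 AM–3:51 PM = 7 h 55 min; less 45 min break → 7 h 10 min
Wed: 6:21 AM–3:58 PM = 9 h 37 min; less 45 min break → 8 h 52 min
Thu: 8:52 AM–8:29 PM = 11 h 37 min; less 45 min break → 10 h 52 min
Fri: 10:07 AM–5:57 PM = 7 h 50 min; less 45 min break → 7 h 5 min
Sat: 6:59 AM–2:04 PM = 7 h 5 min; less 45 min break → 6 h 20 min
Total worked: 40 h 19 min = 40.32 h.
Threshold 37.5 h → overtime 2 h 49 min, regular 37 h 30 min.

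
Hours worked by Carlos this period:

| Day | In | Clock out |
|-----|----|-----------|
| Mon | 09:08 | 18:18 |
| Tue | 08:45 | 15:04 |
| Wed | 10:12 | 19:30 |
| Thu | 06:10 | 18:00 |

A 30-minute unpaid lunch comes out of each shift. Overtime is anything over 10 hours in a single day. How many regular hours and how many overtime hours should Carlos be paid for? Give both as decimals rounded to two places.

Regular 33.28 hours, overtime 1.33 hours

Mon: 09:08–18:18 = 9 h 10 min; less 30 min break → 8 h 40 min
Tue: 08:45–15:04 = 6 h 19 min; less 30 min break → 5 h 49 min
Wed: 10:12–19:30 = 9 h 18 min; less 30 min break → 8 h 48 min
Thu: 06:10–18:00 = 11 h 50 min; less 30 min break → 11 h 20 min
Mon reg 8 h 40 min / OT 0 h 0 min; Tue reg 5 h 49 min / OT 0 h 0 min; Wed reg 8 h 48 min / OT 0 h 0 min; Thu reg 10 h 0 min / OT 1 h 20 min.
Totals: regular 33 h 17 min, overtime 1 h 20 min.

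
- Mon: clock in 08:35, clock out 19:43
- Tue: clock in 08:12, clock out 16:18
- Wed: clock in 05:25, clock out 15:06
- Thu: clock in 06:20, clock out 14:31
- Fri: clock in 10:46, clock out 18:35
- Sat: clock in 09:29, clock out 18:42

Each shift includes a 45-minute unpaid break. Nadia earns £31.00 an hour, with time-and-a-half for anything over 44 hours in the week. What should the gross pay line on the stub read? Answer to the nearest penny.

£1625.95

Mon: 08:35–19:43 = 11 h 8 min; less 45 min break → 10 h 23 min
Tue: 08:12–16:18 = 8 h 6 min; less 45 min break → 7 h 21 min
Wed: 05:25–15:06 = 9 h 41 min; less 45 min break → 8 h 56 min
Thu: 06:20–14:31 = 8 h 11 min; less 45 min break → 7 h 26 min
Fri: 10:46–18:35 = 7 h 49 min; less 45 min break → 7 h 4 min
Sat: 09:29–18:42 = 9 h 13 min; less 45 min break → 8 h 28 min
Total worked: 49 h 38 min = 2978 min.
Regular 44 h 0 min = 2640 min at £31.00/h; overtime 5 h 38 min = 338 min at £46.50/h.
Pay = (2640 × £31.00 + 338 × £46.50) ÷ 60 = £1625.95.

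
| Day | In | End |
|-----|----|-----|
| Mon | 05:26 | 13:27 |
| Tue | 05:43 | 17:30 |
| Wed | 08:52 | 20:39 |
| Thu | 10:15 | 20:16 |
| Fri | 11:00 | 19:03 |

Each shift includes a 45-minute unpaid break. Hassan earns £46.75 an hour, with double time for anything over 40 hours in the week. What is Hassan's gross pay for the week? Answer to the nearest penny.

£2421.65

Mon: 05:26–13:27 = 8 h 1 min; less 45 min break → 7 h 16 min
Tue: 05:43–17:30 = 11 h 47 min; less 45 min break → 11 h 2 min
Wed: 08:52–20:39 = 11 h 47 min; less 45 min break → 11 h 2 min
Thu: 10:15–20:16 = 10 h 1 min; less 45 min break → 9 h 16 min
Fri: 11:00–19:03 = 8 h 3 min; less 45 min break → 7 h 18 min
Total worked: 45 h 54 min = 2754 min.
Regular 40 h 0 min = 2400 min at £46.75/h; overtime 5 h 54 min = 354 min at £93.50/h.
Pay = (2400 × £46.75 + 354 × £93.50) ÷ 60 = £2421.65.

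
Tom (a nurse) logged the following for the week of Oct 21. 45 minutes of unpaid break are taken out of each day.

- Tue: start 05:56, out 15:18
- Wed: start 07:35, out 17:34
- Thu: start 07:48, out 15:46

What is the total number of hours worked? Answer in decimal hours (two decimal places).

Tue: 05:56–15:18 = 9 h 22 min; less 45 min break → 8 h 37 min
Wed: 07:35–17:34 = 9 h 59 min; less 45 min break → 9 h 14 min
Thu: 07:48–15:46 = 7 h 58 min; less 45 min break → 7 h 13 min
Total: 8 h 37 min + 9 h 14 min + 7 h 13 min = 25 h 4 min.

25.07 hours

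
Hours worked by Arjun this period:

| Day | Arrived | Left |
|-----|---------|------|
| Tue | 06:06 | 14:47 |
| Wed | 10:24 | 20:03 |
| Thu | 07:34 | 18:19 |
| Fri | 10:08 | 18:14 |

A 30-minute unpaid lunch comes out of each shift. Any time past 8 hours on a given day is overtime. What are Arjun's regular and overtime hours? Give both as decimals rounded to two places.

Tue: 06:06–14:47 = 8 h 41 min; less 30 min break → 8 h 11 min
Wed: 10:24–20:03 = 9 h 39 min; less 30 min break → 9 h 9 min
Thu: 07:34–18:19 = 10 h 45 min; less 30 min break → 10 h 15 min
Fri: 10:08–18:14 = 8 h 6 min; less 30 min break → 7 h 36 min
Tue reg 8 h 0 min / OT 0 h 11 min; Wed reg 8 h 0 min / OT 1 h 9 min; Thu reg 8 h 0 min / OT 2 h 15 min; Fri reg 7 h 36 min / OT 0 h 0 min.
Totals: regular 31 h 36 min, overtime 3 h 35 min.

Regular 31.60 hours, overtime 3.58 hours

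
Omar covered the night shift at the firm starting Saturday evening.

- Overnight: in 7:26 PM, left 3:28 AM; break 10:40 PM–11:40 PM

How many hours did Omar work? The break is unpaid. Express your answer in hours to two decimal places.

Overnight: 7:26 PM → midnight = 4 h 34 min; midnight → 3:28 AM = 3 h 28 min; span 8 h 2 min; less 60 min break → 7 h 2 min

7.03 hours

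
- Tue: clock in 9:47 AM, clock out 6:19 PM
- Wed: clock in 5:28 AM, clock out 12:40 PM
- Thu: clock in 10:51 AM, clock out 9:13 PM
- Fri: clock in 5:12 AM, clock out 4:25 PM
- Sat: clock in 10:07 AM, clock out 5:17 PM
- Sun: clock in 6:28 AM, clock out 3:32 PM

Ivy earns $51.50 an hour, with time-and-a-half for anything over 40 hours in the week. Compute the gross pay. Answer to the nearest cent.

Tue: 9:47 AM–6:19 PM = 8 h 32 min
Wed: 5:28 AM–12:40 PM = 7 h 12 min
Thu: 10:51 AM–9:13 PM = 10 h 22 min
Fri: 5:12 AM–4:25 PM = 11 h 13 min
Sat: 10:07 AM–5:17 PM = 7 h 10 min
Sun: 6:28 AM–3:32 PM = 9 h 4 min
Total worked: 53 h 33 min = 3213 min.
Regular 40 h 0 min = 2400 min at $51.50/h; overtime 13 h 33 min = 813 min at $77.25/h.
Pay = (2400 × $51.50 + 813 × $77.25) ÷ 60 = $3106.74.

$3106.74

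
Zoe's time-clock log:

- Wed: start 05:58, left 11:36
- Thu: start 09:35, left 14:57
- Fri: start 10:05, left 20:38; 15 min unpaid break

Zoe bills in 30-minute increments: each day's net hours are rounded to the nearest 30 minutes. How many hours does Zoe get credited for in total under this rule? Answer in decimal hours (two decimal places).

21.50 hours

Wed: 05:58–11:36 = 5 h 38 min → rounds to 5 h 30 min
Thu: 09:35–14:57 = 5 h 22 min → rounds to 5 h 30 min
Fri: 10:05–20:38 = 10 h 33 min − 15 min = 10 h 18 min → rounds to 10 h 30 min
Total credited: 21 h 30 min.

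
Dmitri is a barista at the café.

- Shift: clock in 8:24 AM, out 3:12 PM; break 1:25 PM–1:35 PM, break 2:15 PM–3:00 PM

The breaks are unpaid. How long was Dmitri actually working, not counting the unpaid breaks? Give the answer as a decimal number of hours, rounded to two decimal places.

Shift: 8:24 AM–3:12 PM = 6 h 48 min; less 55 min break → 5 h 53 min

5.88 hours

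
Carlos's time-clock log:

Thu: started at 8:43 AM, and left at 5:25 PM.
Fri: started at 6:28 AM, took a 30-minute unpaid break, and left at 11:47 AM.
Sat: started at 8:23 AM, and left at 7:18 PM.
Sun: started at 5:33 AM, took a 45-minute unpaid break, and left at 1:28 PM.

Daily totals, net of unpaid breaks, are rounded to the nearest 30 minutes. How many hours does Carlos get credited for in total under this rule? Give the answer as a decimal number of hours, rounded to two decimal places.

Thu: 8:43 AM–5:25 PM = 8 h 42 min → rounds to 8 h 30 min
Fri: 6:28 AM–11:47 AM = 5 h 19 min − 30 min = 4 h 49 min → rounds to 5 h 0 min
Sat: 8:23 AM–7:18 PM = 10 h 55 min → rounds to 11 h 0 min
Sun: 5:33 AM–1:28 PM = 7 h 55 min − 45 min = 7 h 10 min → rounds to 7 h 0 min
Total credited: 31 h 30 min.

31.50 hours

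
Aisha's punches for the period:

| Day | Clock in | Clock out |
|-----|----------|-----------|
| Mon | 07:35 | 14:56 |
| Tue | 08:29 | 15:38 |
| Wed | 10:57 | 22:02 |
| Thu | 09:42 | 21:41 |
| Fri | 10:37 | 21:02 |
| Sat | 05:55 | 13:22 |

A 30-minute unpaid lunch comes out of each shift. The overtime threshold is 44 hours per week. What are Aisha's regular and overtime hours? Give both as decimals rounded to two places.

Regular 44.00 hours, overtime 8.43 hours

Mon: 07:35–14:56 = 7 h 21 min; less 30 min break → 6 h 51 min
Tue: 08:29–15:38 = 7 h 9 min; less 30 min break → 6 h 39 min
Wed: 10:57–22:02 = 11 h 5 min; less 30 min break → 10 h 35 min
Thu: 09:42–21:41 = 11 h 59 min; less 30 min break → 11 h 29 min
Fri: 10:37–21:02 = 10 h 25 min; less 30 min break → 9 h 55 min
Sat: 05:55–13:22 = 7 h 27 min; less 30 min break → 6 h 57 min
Total worked: 52 h 26 min = 52.43 h.
Threshold 44 h → overtime 8 h 26 min, regular 44 h 0 min.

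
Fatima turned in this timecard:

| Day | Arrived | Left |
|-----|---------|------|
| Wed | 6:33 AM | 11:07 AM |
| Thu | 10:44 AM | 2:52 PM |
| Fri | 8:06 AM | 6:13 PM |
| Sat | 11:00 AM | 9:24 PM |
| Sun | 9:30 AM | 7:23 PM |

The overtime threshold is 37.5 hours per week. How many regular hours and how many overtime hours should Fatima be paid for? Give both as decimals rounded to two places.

Wed: 6:33 AM–11:07 AM = 4 h 34 min
Thu: 10:44 AM–2:52 PM = 4 h 8 min
Fri: 8:06 AM–6:13 PM = 10 h 7 min
Sat: 11:00 AM–9:24 PM = 10 h 24 min
Sun: 9:30 AM–7:23 PM = 9 h 53 min
Total worked: 39 h 6 min = 39.10 h.
Threshold 37.5 h → overtime 1 h 36 min, regular 37 h 30 min.

Regular 37.50 hours, overtime 1.60 hours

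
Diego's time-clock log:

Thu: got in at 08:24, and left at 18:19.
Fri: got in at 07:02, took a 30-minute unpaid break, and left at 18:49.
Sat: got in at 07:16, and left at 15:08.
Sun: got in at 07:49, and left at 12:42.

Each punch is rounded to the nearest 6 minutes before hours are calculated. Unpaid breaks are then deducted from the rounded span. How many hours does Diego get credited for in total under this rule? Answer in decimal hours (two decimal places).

Thu: in 08:24→08:24, out 18:19→18:18; 9 h 54 min
Fri: in 07:02→07:00, out 18:49→18:48; 11 h 48 min − 30 min = 11 h 18 min
Sat: in 07:16→07:18, out 15:08→15:06; 7 h 48 min
Sun: in 07:49→07:48, out 12:42→12:42; 4 h 54 min
Total credited: 33 h 54 min.

33.90 hours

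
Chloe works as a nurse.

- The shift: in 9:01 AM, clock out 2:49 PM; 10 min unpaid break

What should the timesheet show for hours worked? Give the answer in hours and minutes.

The shift: 9:01 AM–2:49 PM = 5 h 48 min; less 10 min break → 5 h 38 min

5 h 38 min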